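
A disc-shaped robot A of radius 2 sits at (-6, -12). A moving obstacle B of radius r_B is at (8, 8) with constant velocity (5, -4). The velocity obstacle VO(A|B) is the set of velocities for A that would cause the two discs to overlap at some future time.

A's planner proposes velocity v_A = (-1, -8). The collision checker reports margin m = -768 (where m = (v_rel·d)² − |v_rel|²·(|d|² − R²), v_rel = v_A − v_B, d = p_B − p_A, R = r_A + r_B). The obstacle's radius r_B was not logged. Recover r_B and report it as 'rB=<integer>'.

m = -768
d = (14, 20);  v_rel = (-6, -4),  |v_rel|² = 52
v_rel×d = (-6)·(20) − (-4)·(14) = -64
since m = R²·52 − (-64)²:  R² = (4096 + -768) / 52 = 64
R = √64 = 8  ⇒  r_B = 8 − 2 = 6

rB=6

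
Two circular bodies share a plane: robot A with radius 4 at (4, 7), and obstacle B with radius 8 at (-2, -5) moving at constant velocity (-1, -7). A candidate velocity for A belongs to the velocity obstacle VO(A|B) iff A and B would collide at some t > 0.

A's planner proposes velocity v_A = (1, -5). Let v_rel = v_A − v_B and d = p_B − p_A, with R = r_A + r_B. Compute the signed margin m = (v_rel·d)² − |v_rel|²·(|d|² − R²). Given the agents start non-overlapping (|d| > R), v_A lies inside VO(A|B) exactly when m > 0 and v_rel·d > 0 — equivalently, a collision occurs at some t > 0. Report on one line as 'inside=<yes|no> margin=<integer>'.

d = (-6, -12),  |d|² = 180;  R = 4+8 = 12,  c = 180−12² = 36
v_rel = (2, 2),  |v_rel|² = 8;  v_rel·d = (2)·(-6) + (2)·(-12) = -36
8·t² + 72·t + 36 = 0  ⇒  m = (-36)² − 8·36 = 1008
m = 1008 > 0,  v_rel·d = -36 < 0  ⇒  outside

inside=no margin=1008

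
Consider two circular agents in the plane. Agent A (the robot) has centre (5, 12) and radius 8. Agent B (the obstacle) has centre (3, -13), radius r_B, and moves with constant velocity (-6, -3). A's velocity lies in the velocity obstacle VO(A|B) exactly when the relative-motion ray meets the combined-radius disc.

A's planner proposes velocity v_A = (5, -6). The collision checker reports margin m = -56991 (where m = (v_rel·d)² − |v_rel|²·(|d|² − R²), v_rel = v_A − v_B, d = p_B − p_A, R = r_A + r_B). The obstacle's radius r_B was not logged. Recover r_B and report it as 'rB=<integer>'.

m = -56991
d = (-2, -25);  v_rel = (11, -3),  |v_rel|² = 130
v_rel×d = (11)·(-25) − (-3)·(-2) = -281
since m = R²·130 − (-281)²:  R² = (78961 + -56991) / 130 = 169
R = √169 = 13  ⇒  r_B = 13 − 8 = 5

rB=5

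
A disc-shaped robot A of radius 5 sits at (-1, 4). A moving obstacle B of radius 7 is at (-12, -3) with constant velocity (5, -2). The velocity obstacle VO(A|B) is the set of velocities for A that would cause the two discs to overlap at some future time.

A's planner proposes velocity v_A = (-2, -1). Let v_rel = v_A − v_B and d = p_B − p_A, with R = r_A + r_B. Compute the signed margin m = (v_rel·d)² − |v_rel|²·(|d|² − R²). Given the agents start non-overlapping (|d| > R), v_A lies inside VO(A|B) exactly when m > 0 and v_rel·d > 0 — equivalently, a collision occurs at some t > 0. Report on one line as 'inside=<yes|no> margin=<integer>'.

d = (-11, -7),  |d|² = 170;  R = 5+7 = 12,  c = 170−12² = 26
v_rel = (-7, 1),  |v_rel|² = 50;  v_rel·d = (-7)·(-11) + (1)·(-7) = 70
50·t² − 140·t + 26 = 0  ⇒  m = 70² − 50·26 = 3600
m = 3600 > 0,  v_rel·d = 70 > 0  ⇒  inside

inside=yes margin=3600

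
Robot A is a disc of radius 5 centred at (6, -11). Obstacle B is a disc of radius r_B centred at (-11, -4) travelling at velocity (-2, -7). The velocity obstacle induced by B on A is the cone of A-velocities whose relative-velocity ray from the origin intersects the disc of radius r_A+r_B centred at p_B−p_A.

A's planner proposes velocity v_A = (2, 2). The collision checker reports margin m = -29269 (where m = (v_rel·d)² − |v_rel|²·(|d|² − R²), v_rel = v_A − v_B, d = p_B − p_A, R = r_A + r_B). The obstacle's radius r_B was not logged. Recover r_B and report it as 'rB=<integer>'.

m = -29269
d = (-17, 7);  v_rel = (4, 9),  |v_rel|² = 97
v_rel×d = (4)·(7) − (9)·(-17) = 181
since m = R²·97 − 181²:  R² = (32761 + -29269) / 97 = 36
R = √36 = 6  ⇒  r_B = 6 − 5 = 1

rB=1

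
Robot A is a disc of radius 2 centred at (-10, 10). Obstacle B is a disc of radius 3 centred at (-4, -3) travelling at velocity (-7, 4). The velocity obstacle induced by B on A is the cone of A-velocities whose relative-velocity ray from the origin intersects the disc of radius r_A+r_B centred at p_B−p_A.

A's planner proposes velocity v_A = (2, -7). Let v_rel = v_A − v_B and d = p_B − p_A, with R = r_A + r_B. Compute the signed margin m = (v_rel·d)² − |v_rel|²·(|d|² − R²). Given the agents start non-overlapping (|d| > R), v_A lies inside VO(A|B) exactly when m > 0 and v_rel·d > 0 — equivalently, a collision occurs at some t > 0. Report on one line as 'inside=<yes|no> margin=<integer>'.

d = (6, -13),  |d|² = 205;  R = 2+3 = 5,  c = 205−5² = 180
v_rel = (9, -11),  |v_rel|² = 202;  v_rel·d = (9)·(6) + (-11)·(-13) = 197
202·t² − 394·t + 180 = 0  ⇒  m = 197² − 202·180 = 2449
m = 2449 > 0,  v_rel·d = 197 > 0  ⇒  inside

inside=yes margin=2449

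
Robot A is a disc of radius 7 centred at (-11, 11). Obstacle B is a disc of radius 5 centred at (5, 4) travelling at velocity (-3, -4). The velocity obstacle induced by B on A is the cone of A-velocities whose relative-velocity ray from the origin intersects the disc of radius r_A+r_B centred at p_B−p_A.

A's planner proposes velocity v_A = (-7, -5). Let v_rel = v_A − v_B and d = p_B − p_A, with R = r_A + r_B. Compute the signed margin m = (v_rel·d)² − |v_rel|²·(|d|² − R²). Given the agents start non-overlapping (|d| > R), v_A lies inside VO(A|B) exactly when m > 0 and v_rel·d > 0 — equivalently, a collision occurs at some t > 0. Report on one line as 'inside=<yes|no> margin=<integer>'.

d = (16, -7),  |d|² = 305;  R = 7+5 = 12,  c = 305−12² = 161
v_rel = (-4, -1),  |v_rel|² = 17;  v_rel·d = (-4)·(16) + (-1)·(-7) = -57
17·t² + 114·t + 161 = 0  ⇒  m = (-57)² − 17·161 = 512
m = 512 > 0,  v_rel·d = -57 < 0  ⇒  outside

inside=no margin=512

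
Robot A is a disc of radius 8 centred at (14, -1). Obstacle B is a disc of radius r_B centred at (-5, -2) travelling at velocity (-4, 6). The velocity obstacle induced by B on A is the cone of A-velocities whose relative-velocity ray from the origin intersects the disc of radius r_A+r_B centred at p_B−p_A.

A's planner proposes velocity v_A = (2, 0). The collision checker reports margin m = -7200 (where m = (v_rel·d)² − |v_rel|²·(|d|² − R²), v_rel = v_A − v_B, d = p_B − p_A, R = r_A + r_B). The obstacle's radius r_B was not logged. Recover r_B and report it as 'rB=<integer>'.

m = -7200
d = (-19, -1);  v_rel = (6, -6),  |v_rel|² = 72
v_rel×d = (6)·(-1) − (-6)·(-19) = -120
since m = R²·72 − (-120)²:  R² = (14400 + -7200) / 72 = 100
R = √100 = 10  ⇒  r_B = 10 − 8 = 2

rB=2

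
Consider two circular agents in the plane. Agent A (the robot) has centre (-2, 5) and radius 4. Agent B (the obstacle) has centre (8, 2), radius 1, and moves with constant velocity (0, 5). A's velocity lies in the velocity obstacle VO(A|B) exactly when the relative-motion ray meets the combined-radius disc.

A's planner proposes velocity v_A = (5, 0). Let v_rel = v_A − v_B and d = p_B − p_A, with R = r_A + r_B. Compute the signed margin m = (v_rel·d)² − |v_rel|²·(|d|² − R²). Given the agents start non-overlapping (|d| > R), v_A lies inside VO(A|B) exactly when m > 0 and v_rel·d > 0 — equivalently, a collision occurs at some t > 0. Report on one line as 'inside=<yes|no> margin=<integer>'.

d = (10, -3),  |d|² = 109;  R = 4+1 = 5,  c = 109−5² = 84
v_rel = (5, -5),  |v_rel|² = 50;  v_rel·d = (5)·(10) + (-5)·(-3) = 65
50·t² − 130·t + 84 = 0  ⇒  m = 65² − 50·84 = 25
m = 25 > 0,  v_rel·d = 65 > 0  ⇒  inside

inside=yes margin=25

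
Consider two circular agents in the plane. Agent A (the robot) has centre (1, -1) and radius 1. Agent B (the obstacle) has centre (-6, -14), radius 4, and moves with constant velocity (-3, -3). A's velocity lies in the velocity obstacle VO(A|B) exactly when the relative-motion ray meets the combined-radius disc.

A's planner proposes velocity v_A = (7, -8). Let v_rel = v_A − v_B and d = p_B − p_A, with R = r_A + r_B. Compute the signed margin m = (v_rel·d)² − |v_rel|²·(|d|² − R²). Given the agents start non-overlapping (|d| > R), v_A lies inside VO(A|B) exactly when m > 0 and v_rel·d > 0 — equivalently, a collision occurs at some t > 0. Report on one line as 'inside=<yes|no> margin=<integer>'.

d = (-7, -13),  |d|² = 218;  R = 1+4 = 5,  c = 218−5² = 193
v_rel = (10, -5),  |v_rel|² = 125;  v_rel·d = (10)·(-7) + (-5)·(-13) = -5
125·t² + 10·t + 193 = 0  ⇒  m = (-5)² − 125·193 = -24100
m = -24100 < 0,  v_rel·d = -5 < 0  ⇒  outside

inside=no margin=-24100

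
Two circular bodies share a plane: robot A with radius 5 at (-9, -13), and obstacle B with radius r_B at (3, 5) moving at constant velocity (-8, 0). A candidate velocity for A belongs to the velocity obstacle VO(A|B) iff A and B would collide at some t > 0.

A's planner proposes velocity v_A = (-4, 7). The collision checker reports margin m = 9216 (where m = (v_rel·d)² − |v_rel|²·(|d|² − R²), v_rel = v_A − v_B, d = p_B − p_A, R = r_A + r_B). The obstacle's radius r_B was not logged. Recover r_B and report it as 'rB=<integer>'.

m = 9216
d = (12, 18);  v_rel = (4, 7),  |v_rel|² = 65
v_rel×d = (4)·(18) − (7)·(12) = -12
since m = R²·65 − (-12)²:  R² = (144 + 9216) / 65 = 144
R = √144 = 12  ⇒  r_B = 12 − 5 = 7

rB=7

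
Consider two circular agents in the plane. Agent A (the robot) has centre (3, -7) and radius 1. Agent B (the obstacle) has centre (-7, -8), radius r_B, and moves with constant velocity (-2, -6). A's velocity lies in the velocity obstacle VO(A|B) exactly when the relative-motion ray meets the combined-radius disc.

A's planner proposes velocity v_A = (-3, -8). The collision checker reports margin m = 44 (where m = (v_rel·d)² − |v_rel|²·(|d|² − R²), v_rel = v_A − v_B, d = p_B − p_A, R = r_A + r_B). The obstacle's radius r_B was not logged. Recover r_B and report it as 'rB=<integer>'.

m = 44
d = (-10, -1);  v_rel = (-1, -2),  |v_rel|² = 5
v_rel×d = (-1)·(-1) − (-2)·(-10) = -19
since m = R²·5 − (-19)²:  R² = (361 + 44) / 5 = 81
R = √81 = 9  ⇒  r_B = 9 − 1 = 8

rB=8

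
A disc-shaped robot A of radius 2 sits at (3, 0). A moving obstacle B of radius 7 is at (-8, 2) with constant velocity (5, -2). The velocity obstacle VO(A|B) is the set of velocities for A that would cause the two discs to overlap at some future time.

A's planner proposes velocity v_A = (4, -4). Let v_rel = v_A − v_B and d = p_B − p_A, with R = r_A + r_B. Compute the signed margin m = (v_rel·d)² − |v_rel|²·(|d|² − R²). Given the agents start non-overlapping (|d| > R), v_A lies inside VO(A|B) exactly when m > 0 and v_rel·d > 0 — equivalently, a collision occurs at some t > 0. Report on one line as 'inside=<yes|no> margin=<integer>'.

d = (-11, 2),  |d|² = 125;  R = 2+7 = 9,  c = 125−9² = 44
v_rel = (-1, -2),  |v_rel|² = 5;  v_rel·d = (-1)·(-11) + (-2)·(2) = 7
5·t² − 14·t + 44 = 0  ⇒  m = 7² − 5·44 = -171
m = -171 < 0,  v_rel·d = 7 > 0  ⇒  outside

inside=no margin=-171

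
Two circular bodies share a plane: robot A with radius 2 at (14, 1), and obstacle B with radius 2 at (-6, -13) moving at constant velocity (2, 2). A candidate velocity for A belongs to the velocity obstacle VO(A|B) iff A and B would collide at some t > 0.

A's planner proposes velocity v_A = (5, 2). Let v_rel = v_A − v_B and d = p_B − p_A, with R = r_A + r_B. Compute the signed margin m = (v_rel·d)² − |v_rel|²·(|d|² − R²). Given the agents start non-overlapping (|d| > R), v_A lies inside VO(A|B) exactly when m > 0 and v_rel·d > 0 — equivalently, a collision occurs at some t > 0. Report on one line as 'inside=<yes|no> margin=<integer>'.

d = (-20, -14),  |d|² = 596;  R = 2+2 = 4,  c = 596−4² = 580
v_rel = (3, 0),  |v_rel|² = 9;  v_rel·d = (3)·(-20) + (0)·(-14) = -60
9·t² + 120·t + 580 = 0  ⇒  m = (-60)² − 9·580 = -1620
m = -1620 < 0,  v_rel·d = -60 < 0  ⇒  outside

inside=no margin=-1620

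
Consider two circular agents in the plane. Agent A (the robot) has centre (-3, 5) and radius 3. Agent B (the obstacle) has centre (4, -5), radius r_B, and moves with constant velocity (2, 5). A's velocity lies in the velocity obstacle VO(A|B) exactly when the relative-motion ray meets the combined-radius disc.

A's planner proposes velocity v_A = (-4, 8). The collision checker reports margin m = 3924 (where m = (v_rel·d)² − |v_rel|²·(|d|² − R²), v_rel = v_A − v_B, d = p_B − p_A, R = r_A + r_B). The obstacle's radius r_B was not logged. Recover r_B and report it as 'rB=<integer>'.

m = 3924
d = (7, -10);  v_rel = (-6, 3),  |v_rel|² = 45
v_rel×d = (-6)·(-10) − (3)·(7) = 39
since m = R²·45 − 39²:  R² = (1521 + 3924) / 45 = 121
R = √121 = 11  ⇒  r_B = 11 − 3 = 8

rB=8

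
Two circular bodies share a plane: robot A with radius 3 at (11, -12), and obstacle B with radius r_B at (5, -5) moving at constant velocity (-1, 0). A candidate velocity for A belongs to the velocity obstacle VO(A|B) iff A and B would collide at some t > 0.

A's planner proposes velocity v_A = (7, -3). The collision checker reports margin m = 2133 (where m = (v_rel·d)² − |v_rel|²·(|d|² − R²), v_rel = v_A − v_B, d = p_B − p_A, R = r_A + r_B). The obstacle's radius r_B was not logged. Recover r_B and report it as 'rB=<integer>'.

m = 2133
d = (-6, 7);  v_rel = (8, -3),  |v_rel|² = 73
v_rel×d = (8)·(7) − (-3)·(-6) = 38
since m = R²·73 − 38²:  R² = (1444 + 2133) / 73 = 49
R = √49 = 7  ⇒  r_B = 7 − 3 = 4

rB=4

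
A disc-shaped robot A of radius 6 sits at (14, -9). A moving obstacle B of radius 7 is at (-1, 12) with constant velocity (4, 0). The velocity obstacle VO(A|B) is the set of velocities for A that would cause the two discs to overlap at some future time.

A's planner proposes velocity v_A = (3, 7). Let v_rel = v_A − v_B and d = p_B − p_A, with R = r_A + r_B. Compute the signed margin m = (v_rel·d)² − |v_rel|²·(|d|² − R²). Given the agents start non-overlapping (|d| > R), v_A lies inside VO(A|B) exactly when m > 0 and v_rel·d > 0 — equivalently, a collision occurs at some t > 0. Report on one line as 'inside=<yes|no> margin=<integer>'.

d = (-15, 21),  |d|² = 666;  R = 6+7 = 13,  c = 666−13² = 497
v_rel = (-1, 7),  |v_rel|² = 50;  v_rel·d = (-1)·(-15) + (7)·(21) = 162
50·t² − 324·t + 497 = 0  ⇒  m = 162² − 50·497 = 1394
m = 1394 > 0,  v_rel·d = 162 > 0  ⇒  inside

inside=yes margin=1394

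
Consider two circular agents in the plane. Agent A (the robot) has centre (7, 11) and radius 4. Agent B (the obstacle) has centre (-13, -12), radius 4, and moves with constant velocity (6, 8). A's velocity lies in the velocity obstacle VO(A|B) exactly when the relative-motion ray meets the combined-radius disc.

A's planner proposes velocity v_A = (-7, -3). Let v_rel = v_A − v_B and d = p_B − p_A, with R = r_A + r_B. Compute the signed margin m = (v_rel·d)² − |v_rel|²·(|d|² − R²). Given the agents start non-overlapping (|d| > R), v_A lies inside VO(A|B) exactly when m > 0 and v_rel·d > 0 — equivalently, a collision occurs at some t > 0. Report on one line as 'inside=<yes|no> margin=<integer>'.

d = (-20, -23),  |d|² = 929;  R = 4+4 = 8,  c = 929−8² = 865
v_rel = (-13, -11),  |v_rel|² = 290;  v_rel·d = (-13)·(-20) + (-11)·(-23) = 513
290·t² − 1026·t + 865 = 0  ⇒  m = 513² − 290·865 = 12319
m = 12319 > 0,  v_rel·d = 513 > 0  ⇒  inside

inside=yes margin=12319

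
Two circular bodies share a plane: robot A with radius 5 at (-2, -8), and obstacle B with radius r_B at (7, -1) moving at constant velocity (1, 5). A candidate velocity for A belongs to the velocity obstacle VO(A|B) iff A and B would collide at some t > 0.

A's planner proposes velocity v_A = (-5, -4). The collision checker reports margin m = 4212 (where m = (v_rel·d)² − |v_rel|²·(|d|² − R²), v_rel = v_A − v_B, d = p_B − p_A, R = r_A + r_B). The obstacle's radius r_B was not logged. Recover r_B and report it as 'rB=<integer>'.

m = 4212
d = (9, 7);  v_rel = (-6, -9),  |v_rel|² = 117
v_rel×d = (-6)·(7) − (-9)·(9) = 39
since m = R²·117 − 39²:  R² = (1521 + 4212) / 117 = 49
R = √49 = 7  ⇒  r_B = 7 − 5 = 2

rB=2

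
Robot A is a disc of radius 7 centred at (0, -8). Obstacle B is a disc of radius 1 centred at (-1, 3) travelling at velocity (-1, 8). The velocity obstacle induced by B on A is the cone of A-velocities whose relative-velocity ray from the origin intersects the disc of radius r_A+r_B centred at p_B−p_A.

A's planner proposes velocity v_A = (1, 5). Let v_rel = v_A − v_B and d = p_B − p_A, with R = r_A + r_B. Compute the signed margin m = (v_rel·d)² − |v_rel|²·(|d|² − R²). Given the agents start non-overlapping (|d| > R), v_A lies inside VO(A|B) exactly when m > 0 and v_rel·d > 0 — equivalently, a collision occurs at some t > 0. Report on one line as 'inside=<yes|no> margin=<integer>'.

d = (-1, 11),  |d|² = 122;  R = 7+1 = 8,  c = 122−8² = 58
v_rel = (2, -3),  |v_rel|² = 13;  v_rel·d = (2)·(-1) + (-3)·(11) = -35
13·t² + 70·t + 58 = 0  ⇒  m = (-35)² − 13·58 = 471
m = 471 > 0,  v_rel·d = -35 < 0  ⇒  outside

inside=no margin=471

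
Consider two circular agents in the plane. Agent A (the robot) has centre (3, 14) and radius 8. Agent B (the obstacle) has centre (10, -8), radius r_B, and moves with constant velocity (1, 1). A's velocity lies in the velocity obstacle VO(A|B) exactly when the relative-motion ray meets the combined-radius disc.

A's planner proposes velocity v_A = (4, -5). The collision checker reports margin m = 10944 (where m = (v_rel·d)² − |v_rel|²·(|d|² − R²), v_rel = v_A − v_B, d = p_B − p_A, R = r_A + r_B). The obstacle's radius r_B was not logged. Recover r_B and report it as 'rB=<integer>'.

m = 10944
d = (7, -22);  v_rel = (3, -6),  |v_rel|² = 45
v_rel×d = (3)·(-22) − (-6)·(7) = -24
since m = R²·45 − (-24)²:  R² = (576 + 10944) / 45 = 256
R = √256 = 16  ⇒  r_B = 16 − 8 = 8

rB=8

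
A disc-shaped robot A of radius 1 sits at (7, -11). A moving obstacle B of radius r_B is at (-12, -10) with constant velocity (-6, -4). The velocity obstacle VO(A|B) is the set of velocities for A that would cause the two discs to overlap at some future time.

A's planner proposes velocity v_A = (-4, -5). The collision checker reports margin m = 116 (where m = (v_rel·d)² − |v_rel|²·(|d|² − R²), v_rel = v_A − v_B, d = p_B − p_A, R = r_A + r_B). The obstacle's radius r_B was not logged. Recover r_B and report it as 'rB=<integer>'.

m = 116
d = (-19, 1);  v_rel = (2, -1),  |v_rel|² = 5
v_rel×d = (2)·(1) − (-1)·(-19) = -17
since m = R²·5 − (-17)²:  R² = (289 + 116) / 5 = 81
R = √81 = 9  ⇒  r_B = 9 − 1 = 8

rB=8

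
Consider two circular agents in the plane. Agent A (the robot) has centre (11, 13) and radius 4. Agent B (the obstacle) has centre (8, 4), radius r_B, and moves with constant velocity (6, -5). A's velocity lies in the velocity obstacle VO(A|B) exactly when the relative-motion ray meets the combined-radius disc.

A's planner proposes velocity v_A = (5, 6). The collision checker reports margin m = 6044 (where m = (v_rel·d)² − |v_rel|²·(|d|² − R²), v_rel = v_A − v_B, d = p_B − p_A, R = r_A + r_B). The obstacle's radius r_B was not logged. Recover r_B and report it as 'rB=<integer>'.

m = 6044
d = (-3, -9);  v_rel = (-1, 11),  |v_rel|² = 122
v_rel×d = (-1)·(-9) − (11)·(-3) = 42
since m = R²·122 − 42²:  R² = (1764 + 6044) / 122 = 64
R = √64 = 8  ⇒  r_B = 8 − 4 = 4

rB=4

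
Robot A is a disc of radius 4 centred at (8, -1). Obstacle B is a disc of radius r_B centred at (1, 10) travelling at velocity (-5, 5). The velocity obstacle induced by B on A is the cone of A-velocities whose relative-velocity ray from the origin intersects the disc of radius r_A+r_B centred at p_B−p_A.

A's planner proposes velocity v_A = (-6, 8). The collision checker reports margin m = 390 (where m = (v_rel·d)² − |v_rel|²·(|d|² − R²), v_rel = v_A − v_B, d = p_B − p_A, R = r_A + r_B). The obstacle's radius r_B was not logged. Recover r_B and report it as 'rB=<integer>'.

m = 390
d = (-7, 11);  v_rel = (-1, 3),  |v_rel|² = 10
v_rel×d = (-1)·(11) − (3)·(-7) = 10
since m = R²·10 − 10²:  R² = (100 + 390) / 10 = 49
R = √49 = 7  ⇒  r_B = 7 − 4 = 3

rB=3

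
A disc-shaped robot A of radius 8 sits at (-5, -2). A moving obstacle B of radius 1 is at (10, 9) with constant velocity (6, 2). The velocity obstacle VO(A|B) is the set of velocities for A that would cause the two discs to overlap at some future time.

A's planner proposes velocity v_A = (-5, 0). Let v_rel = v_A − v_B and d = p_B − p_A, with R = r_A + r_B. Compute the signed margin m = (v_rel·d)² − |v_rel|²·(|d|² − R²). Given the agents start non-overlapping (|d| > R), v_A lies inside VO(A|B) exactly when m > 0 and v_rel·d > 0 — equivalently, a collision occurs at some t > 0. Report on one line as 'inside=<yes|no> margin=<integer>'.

d = (15, 11),  |d|² = 346;  R = 8+1 = 9,  c = 346−9² = 265
v_rel = (-11, -2),  |v_rel|² = 125;  v_rel·d = (-11)·(15) + (-2)·(11) = -187
125·t² + 374·t + 265 = 0  ⇒  m = (-187)² − 125·265 = 1844
m = 1844 > 0,  v_rel·d = -187 < 0  ⇒  outside

inside=no margin=1844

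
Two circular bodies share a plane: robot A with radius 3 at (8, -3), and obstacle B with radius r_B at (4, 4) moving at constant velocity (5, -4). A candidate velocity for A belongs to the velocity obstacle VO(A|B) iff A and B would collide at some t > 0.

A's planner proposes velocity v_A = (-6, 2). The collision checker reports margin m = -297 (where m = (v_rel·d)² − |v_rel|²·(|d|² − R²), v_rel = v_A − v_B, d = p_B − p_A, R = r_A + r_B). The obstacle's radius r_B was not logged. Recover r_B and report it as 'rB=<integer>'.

m = -297
d = (-4, 7);  v_rel = (-11, 6),  |v_rel|² = 157
v_rel×d = (-11)·(7) − (6)·(-4) = -53
since m = R²·157 − (-53)²:  R² = (2809 + -297) / 157 = 16
R = √16 = 4  ⇒  r_B = 4 − 3 = 1

rB=1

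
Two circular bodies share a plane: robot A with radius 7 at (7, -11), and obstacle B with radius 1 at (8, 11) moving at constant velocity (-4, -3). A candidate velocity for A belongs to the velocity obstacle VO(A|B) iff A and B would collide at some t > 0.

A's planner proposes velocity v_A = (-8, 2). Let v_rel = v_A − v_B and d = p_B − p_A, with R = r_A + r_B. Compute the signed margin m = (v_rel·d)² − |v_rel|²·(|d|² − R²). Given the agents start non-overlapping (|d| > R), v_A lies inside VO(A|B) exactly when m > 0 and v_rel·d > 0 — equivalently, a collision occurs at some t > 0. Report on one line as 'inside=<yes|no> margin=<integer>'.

d = (1, 22),  |d|² = 485;  R = 7+1 = 8,  c = 485−8² = 421
v_rel = (-4, 5),  |v_rel|² = 41;  v_rel·d = (-4)·(1) + (5)·(22) = 106
41·t² − 212·t + 421 = 0  ⇒  m = 106² − 41·421 = -6025
m = -6025 < 0,  v_rel·d = 106 > 0  ⇒  outside

inside=no margin=-6025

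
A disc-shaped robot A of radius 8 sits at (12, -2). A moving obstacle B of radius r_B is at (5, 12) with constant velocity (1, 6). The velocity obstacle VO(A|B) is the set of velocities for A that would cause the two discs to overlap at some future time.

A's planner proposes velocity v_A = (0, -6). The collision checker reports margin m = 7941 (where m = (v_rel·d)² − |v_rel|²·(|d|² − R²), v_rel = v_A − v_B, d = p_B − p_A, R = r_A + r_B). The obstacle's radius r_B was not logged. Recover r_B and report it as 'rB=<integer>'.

m = 7941
d = (-7, 14);  v_rel = (-1, -12),  |v_rel|² = 145
v_rel×d = (-1)·(14) − (-12)·(-7) = -98
since m = R²·145 − (-98)²:  R² = (9604 + 7941) / 145 = 121
R = √121 = 11  ⇒  r_B = 11 − 8 = 3

rB=3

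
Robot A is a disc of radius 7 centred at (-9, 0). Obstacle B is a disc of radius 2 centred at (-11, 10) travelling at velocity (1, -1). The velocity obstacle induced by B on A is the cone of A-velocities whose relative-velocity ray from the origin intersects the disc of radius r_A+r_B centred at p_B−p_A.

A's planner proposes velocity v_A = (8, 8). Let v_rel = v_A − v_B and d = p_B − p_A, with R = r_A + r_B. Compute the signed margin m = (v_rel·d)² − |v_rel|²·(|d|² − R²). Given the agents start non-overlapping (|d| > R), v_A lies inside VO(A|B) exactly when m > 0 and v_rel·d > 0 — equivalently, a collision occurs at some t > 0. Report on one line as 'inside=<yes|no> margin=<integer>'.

d = (-2, 10),  |d|² = 104;  R = 7+2 = 9,  c = 104−9² = 23
v_rel = (7, 9),  |v_rel|² = 130;  v_rel·d = (7)·(-2) + (9)·(10) = 76
130·t² − 152·t + 23 = 0  ⇒  m = 76² − 130·23 = 2786
m = 2786 > 0,  v_rel·d = 76 > 0  ⇒  inside

inside=yes margin=2786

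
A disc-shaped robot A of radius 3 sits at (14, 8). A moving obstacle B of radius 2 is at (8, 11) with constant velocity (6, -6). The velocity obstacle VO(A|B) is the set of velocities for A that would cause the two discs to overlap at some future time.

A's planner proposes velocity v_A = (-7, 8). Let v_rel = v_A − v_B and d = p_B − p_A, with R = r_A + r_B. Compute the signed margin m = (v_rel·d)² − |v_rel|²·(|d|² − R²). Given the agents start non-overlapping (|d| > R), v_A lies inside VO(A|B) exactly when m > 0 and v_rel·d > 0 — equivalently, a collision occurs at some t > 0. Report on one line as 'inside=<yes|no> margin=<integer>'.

d = (-6, 3),  |d|² = 45;  R = 3+2 = 5,  c = 45−5² = 20
v_rel = (-13, 14),  |v_rel|² = 365;  v_rel·d = (-13)·(-6) + (14)·(3) = 120
365·t² − 240·t + 20 = 0  ⇒  m = 120² − 365·20 = 7100
m = 7100 > 0,  v_rel·d = 120 > 0  ⇒  inside

inside=yes margin=7100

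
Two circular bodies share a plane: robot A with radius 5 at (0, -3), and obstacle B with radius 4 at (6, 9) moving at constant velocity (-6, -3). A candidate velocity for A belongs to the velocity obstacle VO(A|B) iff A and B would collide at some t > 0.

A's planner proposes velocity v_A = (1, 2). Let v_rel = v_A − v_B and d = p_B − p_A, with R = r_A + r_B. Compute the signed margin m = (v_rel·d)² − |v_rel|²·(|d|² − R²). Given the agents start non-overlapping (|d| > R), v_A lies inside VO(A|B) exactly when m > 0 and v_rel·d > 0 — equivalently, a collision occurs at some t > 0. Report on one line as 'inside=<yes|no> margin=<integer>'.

d = (6, 12),  |d|² = 180;  R = 5+4 = 9,  c = 180−9² = 99
v_rel = (7, 5),  |v_rel|² = 74;  v_rel·d = (7)·(6) + (5)·(12) = 102
74·t² − 204·t + 99 = 0  ⇒  m = 102² − 74·99 = 3078
m = 3078 > 0,  v_rel·d = 102 > 0  ⇒  inside

inside=yes margin=3078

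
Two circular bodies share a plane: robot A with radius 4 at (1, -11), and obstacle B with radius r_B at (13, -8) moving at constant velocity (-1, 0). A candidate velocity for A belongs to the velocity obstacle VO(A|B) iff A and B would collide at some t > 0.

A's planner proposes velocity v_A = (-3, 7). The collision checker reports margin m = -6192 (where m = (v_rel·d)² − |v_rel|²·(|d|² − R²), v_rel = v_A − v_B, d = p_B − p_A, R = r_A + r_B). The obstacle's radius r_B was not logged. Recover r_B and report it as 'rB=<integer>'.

m = -6192
d = (12, 3);  v_rel = (-2, 7),  |v_rel|² = 53
v_rel×d = (-2)·(3) − (7)·(12) = -90
since m = R²·53 − (-90)²:  R² = (8100 + -6192) / 53 = 36
R = √36 = 6  ⇒  r_B = 6 − 4 = 2

rB=2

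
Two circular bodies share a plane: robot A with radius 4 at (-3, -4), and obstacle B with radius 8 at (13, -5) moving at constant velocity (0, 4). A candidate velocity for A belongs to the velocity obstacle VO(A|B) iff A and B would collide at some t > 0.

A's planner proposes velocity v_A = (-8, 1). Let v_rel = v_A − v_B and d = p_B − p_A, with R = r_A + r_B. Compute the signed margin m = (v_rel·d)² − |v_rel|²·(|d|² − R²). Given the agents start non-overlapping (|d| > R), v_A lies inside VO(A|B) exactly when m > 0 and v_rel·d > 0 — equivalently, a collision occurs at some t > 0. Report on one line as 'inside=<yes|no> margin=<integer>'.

d = (16, -1),  |d|² = 257;  R = 4+8 = 12,  c = 257−12² = 113
v_rel = (-8, -3),  |v_rel|² = 73;  v_rel·d = (-8)·(16) + (-3)·(-1) = -125
73·t² + 250·t + 113 = 0  ⇒  m = (-125)² − 73·113 = 7376
m = 7376 > 0,  v_rel·d = -125 < 0  ⇒  outside

inside=no margin=7376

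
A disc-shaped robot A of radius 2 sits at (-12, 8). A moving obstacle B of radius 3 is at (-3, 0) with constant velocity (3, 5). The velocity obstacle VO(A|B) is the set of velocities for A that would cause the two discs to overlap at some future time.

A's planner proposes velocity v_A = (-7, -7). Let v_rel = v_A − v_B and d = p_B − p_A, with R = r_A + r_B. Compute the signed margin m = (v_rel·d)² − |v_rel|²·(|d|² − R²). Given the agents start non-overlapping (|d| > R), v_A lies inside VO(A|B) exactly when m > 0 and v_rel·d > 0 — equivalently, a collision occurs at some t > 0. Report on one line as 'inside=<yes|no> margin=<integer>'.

d = (9, -8),  |d|² = 145;  R = 2+3 = 5,  c = 145−5² = 120
v_rel = (-10, -12),  |v_rel|² = 244;  v_rel·d = (-10)·(9) + (-12)·(-8) = 6
244·t² − 12·t + 120 = 0  ⇒  m = 6² − 244·120 = -29244
m = -29244 < 0,  v_rel·d = 6 > 0  ⇒  outside

inside=no margin=-29244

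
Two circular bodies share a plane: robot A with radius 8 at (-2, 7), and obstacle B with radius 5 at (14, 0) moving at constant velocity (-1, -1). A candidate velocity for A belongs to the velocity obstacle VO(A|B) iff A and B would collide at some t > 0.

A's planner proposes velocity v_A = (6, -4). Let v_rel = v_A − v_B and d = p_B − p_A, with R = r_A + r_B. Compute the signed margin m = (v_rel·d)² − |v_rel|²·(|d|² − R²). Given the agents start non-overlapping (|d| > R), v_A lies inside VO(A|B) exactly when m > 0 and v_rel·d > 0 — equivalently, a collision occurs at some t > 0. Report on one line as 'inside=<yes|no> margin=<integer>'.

d = (16, -7),  |d|² = 305;  R = 8+5 = 13,  c = 305−13² = 136
v_rel = (7, -3),  |v_rel|² = 58;  v_rel·d = (7)·(16) + (-3)·(-7) = 133
58·t² − 266·t + 136 = 0  ⇒  m = 133² − 58·136 = 9801
m = 9801 > 0,  v_rel·d = 133 > 0  ⇒  inside

inside=yes margin=9801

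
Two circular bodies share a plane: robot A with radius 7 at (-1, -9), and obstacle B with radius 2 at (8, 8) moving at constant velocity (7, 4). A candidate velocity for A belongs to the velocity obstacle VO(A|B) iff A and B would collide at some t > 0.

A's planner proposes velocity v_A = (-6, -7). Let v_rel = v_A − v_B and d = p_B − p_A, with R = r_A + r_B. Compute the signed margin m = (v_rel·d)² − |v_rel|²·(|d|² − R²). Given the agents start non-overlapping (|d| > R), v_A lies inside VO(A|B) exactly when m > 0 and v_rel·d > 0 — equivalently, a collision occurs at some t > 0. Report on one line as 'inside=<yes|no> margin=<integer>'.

d = (9, 17),  |d|² = 370;  R = 7+2 = 9,  c = 370−9² = 289
v_rel = (-13, -11),  |v_rel|² = 290;  v_rel·d = (-13)·(9) + (-11)·(17) = -304
290·t² + 608·t + 289 = 0  ⇒  m = (-304)² − 290·289 = 8606
m = 8606 > 0,  v_rel·d = -304 < 0  ⇒  outside

inside=no margin=8606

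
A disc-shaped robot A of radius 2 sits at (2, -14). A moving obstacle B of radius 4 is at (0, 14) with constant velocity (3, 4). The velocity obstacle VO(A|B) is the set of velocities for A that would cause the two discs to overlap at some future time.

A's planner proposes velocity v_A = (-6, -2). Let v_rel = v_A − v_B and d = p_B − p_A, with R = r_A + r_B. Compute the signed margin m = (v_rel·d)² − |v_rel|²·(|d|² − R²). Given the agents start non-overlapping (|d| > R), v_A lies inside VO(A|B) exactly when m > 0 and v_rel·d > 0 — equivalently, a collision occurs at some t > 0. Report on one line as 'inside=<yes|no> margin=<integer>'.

d = (-2, 28),  |d|² = 788;  R = 2+4 = 6,  c = 788−6² = 752
v_rel = (-9, -6),  |v_rel|² = 117;  v_rel·d = (-9)·(-2) + (-6)·(28) = -150
117·t² + 300·t + 752 = 0  ⇒  m = (-150)² − 117·752 = -65484
m = -65484 < 0,  v_rel·d = -150 < 0  ⇒  outside

inside=no margin=-65484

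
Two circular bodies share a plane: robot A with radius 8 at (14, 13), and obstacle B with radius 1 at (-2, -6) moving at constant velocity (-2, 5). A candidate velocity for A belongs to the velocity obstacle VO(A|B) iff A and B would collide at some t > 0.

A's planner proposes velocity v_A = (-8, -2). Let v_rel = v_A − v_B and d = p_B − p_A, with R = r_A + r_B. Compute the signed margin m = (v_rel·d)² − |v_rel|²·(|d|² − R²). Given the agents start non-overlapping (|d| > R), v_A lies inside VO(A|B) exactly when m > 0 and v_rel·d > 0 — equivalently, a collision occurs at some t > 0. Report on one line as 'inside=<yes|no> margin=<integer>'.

d = (-16, -19),  |d|² = 617;  R = 8+1 = 9,  c = 617−9² = 536
v_rel = (-6, -7),  |v_rel|² = 85;  v_rel·d = (-6)·(-16) + (-7)·(-19) = 229
85·t² − 458·t + 536 = 0  ⇒  m = 229² − 85·536 = 6881
m = 6881 > 0,  v_rel·d = 229 > 0  ⇒  inside

inside=yes margin=6881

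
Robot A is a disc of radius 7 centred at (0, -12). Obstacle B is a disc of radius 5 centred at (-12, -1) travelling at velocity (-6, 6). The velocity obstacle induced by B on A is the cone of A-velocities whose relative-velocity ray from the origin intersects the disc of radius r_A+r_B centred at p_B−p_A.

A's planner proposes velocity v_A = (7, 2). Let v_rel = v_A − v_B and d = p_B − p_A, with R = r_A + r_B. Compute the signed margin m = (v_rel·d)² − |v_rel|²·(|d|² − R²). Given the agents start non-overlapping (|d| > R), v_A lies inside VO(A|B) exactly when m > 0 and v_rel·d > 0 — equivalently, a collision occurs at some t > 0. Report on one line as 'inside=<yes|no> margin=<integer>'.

d = (-12, 11),  |d|² = 265;  R = 7+5 = 12,  c = 265−12² = 121
v_rel = (13, -4),  |v_rel|² = 185;  v_rel·d = (13)·(-12) + (-4)·(11) = -200
185·t² + 400·t + 121 = 0  ⇒  m = (-200)² − 185·121 = 17615
m = 17615 > 0,  v_rel·d = -200 < 0  ⇒  outside

inside=no margin=17615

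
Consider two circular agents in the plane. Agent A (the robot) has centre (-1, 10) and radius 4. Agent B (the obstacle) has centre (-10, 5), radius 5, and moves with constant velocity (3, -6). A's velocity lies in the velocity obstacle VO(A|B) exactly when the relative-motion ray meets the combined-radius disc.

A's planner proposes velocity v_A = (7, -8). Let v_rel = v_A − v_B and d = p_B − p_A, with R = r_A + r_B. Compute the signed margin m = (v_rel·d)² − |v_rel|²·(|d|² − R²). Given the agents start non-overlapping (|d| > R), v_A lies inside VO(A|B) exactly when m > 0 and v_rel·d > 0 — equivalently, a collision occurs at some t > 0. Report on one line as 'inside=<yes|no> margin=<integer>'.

d = (-9, -5),  |d|² = 106;  R = 4+5 = 9,  c = 106−9² = 25
v_rel = (4, -2),  |v_rel|² = 20;  v_rel·d = (4)·(-9) + (-2)·(-5) = -26
20·t² + 52·t + 25 = 0  ⇒  m = (-26)² − 20·25 = 176
m = 176 > 0,  v_rel·d = -26 < 0  ⇒  outside

inside=no margin=176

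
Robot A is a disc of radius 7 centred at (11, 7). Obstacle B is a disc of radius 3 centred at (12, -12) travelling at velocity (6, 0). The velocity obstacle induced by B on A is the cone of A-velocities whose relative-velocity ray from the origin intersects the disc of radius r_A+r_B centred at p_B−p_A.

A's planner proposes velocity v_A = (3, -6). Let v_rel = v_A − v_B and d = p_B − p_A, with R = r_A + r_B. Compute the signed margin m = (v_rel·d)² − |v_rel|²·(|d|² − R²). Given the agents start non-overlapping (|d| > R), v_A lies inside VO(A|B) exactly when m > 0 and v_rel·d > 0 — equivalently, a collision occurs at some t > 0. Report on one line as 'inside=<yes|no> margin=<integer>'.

d = (1, -19),  |d|² = 362;  R = 7+3 = 10,  c = 362−10² = 262
v_rel = (-3, -6),  |v_rel|² = 45;  v_rel·d = (-3)·(1) + (-6)·(-19) = 111
45·t² − 222·t + 262 = 0  ⇒  m = 111² − 45·262 = 531
m = 531 > 0,  v_rel·d = 111 > 0  ⇒  inside

inside=yes margin=531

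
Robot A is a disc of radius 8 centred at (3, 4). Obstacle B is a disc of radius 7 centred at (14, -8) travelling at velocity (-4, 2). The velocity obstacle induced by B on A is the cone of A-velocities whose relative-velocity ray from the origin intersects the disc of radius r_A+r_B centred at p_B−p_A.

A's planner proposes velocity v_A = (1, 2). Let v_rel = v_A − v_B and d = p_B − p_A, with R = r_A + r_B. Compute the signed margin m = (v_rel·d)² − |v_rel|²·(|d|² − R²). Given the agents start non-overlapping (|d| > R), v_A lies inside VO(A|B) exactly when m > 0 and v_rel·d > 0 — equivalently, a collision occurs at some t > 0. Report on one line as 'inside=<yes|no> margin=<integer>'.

d = (11, -12),  |d|² = 265;  R = 8+7 = 15,  c = 265−15² = 40
v_rel = (5, 0),  |v_rel|² = 25;  v_rel·d = (5)·(11) + (0)·(-12) = 55
25·t² − 110·t + 40 = 0  ⇒  m = 55² − 25·40 = 2025
m = 2025 > 0,  v_rel·d = 55 > 0  ⇒  inside

inside=yes margin=2025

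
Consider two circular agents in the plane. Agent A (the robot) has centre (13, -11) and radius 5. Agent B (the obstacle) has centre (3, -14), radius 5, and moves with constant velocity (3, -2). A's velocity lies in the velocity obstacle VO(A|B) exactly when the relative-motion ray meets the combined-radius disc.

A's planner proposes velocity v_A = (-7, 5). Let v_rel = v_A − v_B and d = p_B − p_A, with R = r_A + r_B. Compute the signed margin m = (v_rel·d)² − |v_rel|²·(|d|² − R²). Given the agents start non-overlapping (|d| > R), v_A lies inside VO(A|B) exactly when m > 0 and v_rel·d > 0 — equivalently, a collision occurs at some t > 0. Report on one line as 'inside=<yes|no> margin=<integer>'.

d = (-10, -3),  |d|² = 109;  R = 5+5 = 10,  c = 109−10² = 9
v_rel = (-10, 7),  |v_rel|² = 149;  v_rel·d = (-10)·(-10) + (7)·(-3) = 79
149·t² − 158·t + 9 = 0  ⇒  m = 79² − 149·9 = 4900
m = 4900 > 0,  v_rel·d = 79 > 0  ⇒  inside

inside=yes margin=4900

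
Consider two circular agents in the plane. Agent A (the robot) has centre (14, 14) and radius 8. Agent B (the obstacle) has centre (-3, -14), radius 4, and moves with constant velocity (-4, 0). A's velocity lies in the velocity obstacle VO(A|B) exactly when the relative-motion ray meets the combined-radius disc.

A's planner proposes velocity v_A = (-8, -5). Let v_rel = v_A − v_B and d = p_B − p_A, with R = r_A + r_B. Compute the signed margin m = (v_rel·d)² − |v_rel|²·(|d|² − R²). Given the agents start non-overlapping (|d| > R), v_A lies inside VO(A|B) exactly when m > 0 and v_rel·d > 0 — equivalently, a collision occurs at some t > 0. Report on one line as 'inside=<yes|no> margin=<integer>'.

d = (-17, -28),  |d|² = 1073;  R = 8+4 = 12,  c = 1073−12² = 929
v_rel = (-4, -5),  |v_rel|² = 41;  v_rel·d = (-4)·(-17) + (-5)·(-28) = 208
41·t² − 416·t + 929 = 0  ⇒  m = 208² − 41·929 = 5175
m = 5175 > 0,  v_rel·d = 208 > 0  ⇒  inside

inside=yes margin=5175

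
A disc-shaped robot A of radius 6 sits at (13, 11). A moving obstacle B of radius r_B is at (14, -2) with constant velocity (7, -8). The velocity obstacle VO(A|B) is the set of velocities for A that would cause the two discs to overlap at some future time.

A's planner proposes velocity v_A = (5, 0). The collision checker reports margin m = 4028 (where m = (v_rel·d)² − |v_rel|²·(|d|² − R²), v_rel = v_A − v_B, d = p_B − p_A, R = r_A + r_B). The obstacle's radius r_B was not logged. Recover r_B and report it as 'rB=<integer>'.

m = 4028
d = (1, -13);  v_rel = (-2, 8),  |v_rel|² = 68
v_rel×d = (-2)·(-13) − (8)·(1) = 18
since m = R²·68 − 18²:  R² = (324 + 4028) / 68 = 64
R = √64 = 8  ⇒  r_B = 8 − 6 = 2

rB=2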